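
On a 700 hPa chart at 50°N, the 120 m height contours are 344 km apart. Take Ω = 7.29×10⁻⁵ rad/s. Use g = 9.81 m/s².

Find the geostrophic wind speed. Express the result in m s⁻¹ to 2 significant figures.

31 m s⁻¹

Coriolis parameter at 50°N:
f = 2Ω sin φ = 2 × 7.29×10⁻⁵ × sin 50° = 1.12×10⁻⁴ s⁻¹
Height gradient: |∂Z/∂n| = 120 m / 344000 m = 3.49×10⁻⁴
On a pressure surface, geostrophic balance gives V_g = (g/f)|∂Z/∂n|:
V_g = 9.81 × 3.49×10⁻⁴ / 1.12×10⁻⁴ = 30.6 m/s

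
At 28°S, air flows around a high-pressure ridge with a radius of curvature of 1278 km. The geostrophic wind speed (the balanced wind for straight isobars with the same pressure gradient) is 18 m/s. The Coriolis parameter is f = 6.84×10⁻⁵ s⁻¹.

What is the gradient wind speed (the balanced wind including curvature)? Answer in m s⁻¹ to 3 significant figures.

Around a high, pressure-gradient force acts outward with centrifugal, so Coriolis balances both:
fV = (1/ρ)|∂P/∂n| + V²/R  →  V² − fR·V + fR·V_g = 0
With fR = 6.84×10⁻⁵ × 1278×10³ m = 87.4 m/s:
V = [fR − √((fR)² − 4 fR V_g)]/2 = [87.4 − √(87.4² − 4×87.4×18)]/2 = 25.4 m/s
Supergeostrophic (V > V_g = 18 m/s), as expected around a high.

25.4 m s⁻¹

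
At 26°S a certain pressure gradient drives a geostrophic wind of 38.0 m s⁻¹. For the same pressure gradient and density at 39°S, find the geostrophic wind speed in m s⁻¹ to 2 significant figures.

26 m s⁻¹

With the same pressure gradient and density, V_g ∝ 1/f ∝ 1/sin φ.
V₂ = V₁ · sin φ₁ / sin φ₂ = 38.0 × sin 26° / sin 39°
V₂ = 38.0 × 0.4384/0.6293 = 26 m s⁻¹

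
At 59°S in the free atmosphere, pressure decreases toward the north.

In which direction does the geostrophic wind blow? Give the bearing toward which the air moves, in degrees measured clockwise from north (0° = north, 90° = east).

270°

The pressure-gradient force points toward the north (bearing 000°).
Geostrophic balance: in the Southern Hemisphere the Coriolis force deflects motion to the left, so the geostrophic wind blows 90° to the left of the pressure-gradient force (low pressure on the right).
Rotating 000° by 90° counterclockwise gives 270° — the wind blows toward the west.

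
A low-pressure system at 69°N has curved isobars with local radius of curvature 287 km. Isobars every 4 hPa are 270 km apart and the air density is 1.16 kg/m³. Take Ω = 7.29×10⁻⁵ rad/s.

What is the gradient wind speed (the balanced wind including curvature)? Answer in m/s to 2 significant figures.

Coriolis parameter at 69°N:
f = 2Ω sin φ = 2 × 7.29×10⁻⁵ × sin 69° = 1.36×10⁻⁴ s⁻¹
Pressure gradient: |∂P/∂n| = 400 Pa / 270000 m = 1.48×10⁻³ Pa/m
Geostrophic speed: V_g = |∂P/∂n|/(fρ) = 1.48×10⁻³/(1.36×10⁻⁴ × 1.16) = 9.38 m/s
Around a low, centrifugal force acts outward with Coriolis, so pressure-gradient force balances both:
(1/ρ)|∂P/∂n| = fV + V²/R  →  V² + fR·V − fR·V_g = 0
With fR = 1.36×10⁻⁴ × 287×10³ m = 39.1 m/s:
V = [−fR + √((fR)² + 4 fR V_g)]/2 = [−39.1 + √(39.1² + 4×39.1×9.38)]/2 = 7.82 m/s
Subgeostrophic (V < V_g = 9.38 m/s), as expected around a low.

7.8 m/s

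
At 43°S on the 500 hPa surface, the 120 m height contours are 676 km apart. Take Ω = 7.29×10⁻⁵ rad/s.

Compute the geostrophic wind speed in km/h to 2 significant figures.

63 km/h

Coriolis parameter at 43°S:
f = 2Ω sin φ = 2 × 7.29×10⁻⁵ × sin 43° = 9.94×10⁻⁵ s⁻¹
Height gradient: |∂Z/∂n| = 120 m / 676000 m = 1.78×10⁻⁴
On a pressure surface, geostrophic balance gives V_g = (g/f)|∂Z/∂n|:
V_g = 9.81 × 1.78×10⁻⁴ / 9.94×10⁻⁵ = 17.5 m/s
Converting: 17.5 m/s × 3.6 = 63 km/h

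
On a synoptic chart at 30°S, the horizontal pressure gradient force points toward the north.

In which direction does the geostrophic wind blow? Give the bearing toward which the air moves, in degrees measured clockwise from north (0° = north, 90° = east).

The pressure-gradient force points toward the north (bearing 000°).
Geostrophic balance: in the Southern Hemisphere the Coriolis force deflects motion to the left, so the geostrophic wind blows 90° to the left of the pressure-gradient force (low pressure on the right).
Rotating 000° by 90° counterclockwise gives 270° — the wind blows toward the west.

270°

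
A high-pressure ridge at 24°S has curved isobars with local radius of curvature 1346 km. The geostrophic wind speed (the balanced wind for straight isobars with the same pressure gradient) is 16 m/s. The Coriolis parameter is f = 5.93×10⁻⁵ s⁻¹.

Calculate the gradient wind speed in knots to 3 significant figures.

Around a high, pressure-gradient force acts outward with centrifugal, so Coriolis balances both:
fV = (1/ρ)|∂P/∂n| + V²/R  →  V² − fR·V + fR·V_g = 0
With fR = 5.93×10⁻⁵ × 1346×10³ m = 79.8 m/s:
V = [fR − √((fR)² − 4 fR V_g)]/2 = [79.8 − √(79.8² − 4×79.8×16)]/2 = 22.1 m/s
Supergeostrophic (V > V_g = 16 m/s), as expected around a high.
Converting: 22.1 m/s × 1.944 = 43.0 knots

43.0 knots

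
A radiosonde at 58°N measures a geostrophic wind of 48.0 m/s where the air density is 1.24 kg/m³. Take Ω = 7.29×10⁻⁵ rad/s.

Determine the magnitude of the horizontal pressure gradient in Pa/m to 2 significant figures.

Coriolis parameter at 58°N:
f = 2Ω sin φ = 2 × 7.29×10⁻⁵ × sin 58° = 1.24×10⁻⁴ s⁻¹
Geostrophic balance rearranged: |∂P/∂n| = f ρ V_g
|∂P/∂n| = 1.24×10⁻⁴ × 1.24 × 48.0 = 7.36×10⁻³ Pa/m

7.4×10⁻³ Pa/m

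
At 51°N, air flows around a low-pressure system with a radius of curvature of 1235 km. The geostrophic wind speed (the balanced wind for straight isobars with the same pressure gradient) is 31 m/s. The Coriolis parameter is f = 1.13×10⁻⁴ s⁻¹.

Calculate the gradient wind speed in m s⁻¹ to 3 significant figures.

26.1 m s⁻¹

Around a low, centrifugal force acts outward with Coriolis, so pressure-gradient force balances both:
(1/ρ)|∂P/∂n| = fV + V²/R  →  V² + fR·V − fR·V_g = 0
With fR = 1.13×10⁻⁴ × 1235×10³ m = 140 m/s:
V = [−fR + √((fR)² + 4 fR V_g)]/2 = [−140 + √(140² + 4×140×31)]/2 = 26.1 m/s
Subgeostrophic (V < V_g = 31 m/s), as expected around a low.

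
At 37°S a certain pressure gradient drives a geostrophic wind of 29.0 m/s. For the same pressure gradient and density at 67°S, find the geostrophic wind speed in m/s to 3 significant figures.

With the same pressure gradient and density, V_g ∝ 1/f ∝ 1/sin φ.
V₂ = V₁ · sin φ₁ / sin φ₂ = 29.0 × sin 37° / sin 67°
V₂ = 29.0 × 0.6018/0.9205 = 19.0 m/s

19.0 m/s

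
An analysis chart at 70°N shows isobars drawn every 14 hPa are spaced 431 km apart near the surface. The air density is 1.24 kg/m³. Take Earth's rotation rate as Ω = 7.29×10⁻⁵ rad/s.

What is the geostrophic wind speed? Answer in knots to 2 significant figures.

Coriolis parameter at 70°N:
f = 2Ω sin φ = 2 × 7.29×10⁻⁵ × sin 70° = 1.37×10⁻⁴ s⁻¹
Pressure gradient: |∂P/∂n| = 1400 Pa / 431000 m = 3.25×10⁻³ Pa/m
Geostrophic balance (pressure-gradient force = Coriolis force):
V_g = (1/(fρ)) |∂P/∂n| = 3.25×10⁻³ / (1.37×10⁻⁴ × 1.24) = 19.1 m/s
Converting: 19.1 m/s × 1.944 = 37 knots

37 knots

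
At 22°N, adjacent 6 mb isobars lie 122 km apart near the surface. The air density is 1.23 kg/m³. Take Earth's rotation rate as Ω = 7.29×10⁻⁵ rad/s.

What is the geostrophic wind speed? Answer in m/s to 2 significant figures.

Coriolis parameter at 22°N:
f = 2Ω sin φ = 2 × 7.29×10⁻⁵ × sin 22° = 5.46×10⁻⁵ s⁻¹
Pressure gradient: |∂P/∂n| = 600 Pa / 122000 m = 4.92×10⁻³ Pa/m
Geostrophic balance (pressure-gradient force = Coriolis force):
V_g = (1/(fρ)) |∂P/∂n| = 4.92×10⁻³ / (5.46×10⁻⁵ × 1.23) = 73.2 m/s

73 m/s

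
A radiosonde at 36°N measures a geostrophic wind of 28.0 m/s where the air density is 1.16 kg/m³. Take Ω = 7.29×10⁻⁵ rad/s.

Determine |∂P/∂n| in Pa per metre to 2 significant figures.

Coriolis parameter at 36°N:
f = 2Ω sin φ = 2 × 7.29×10⁻⁵ × sin 36° = 8.57×10⁻⁵ s⁻¹
Geostrophic balance rearranged: |∂P/∂n| = f ρ V_g
|∂P/∂n| = 8.57×10⁻⁵ × 1.16 × 28.0 = 2.78×10⁻³ Pa/m

2.8×10⁻³ Pa/m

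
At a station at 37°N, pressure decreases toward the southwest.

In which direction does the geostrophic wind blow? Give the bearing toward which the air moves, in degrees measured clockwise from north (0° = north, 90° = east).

The pressure-gradient force points toward the southwest (bearing 225°).
Geostrophic balance: in the Northern Hemisphere the Coriolis force deflects motion to the right, so the geostrophic wind blows 90° to the right of the pressure-gradient force (low pressure on the left).
Rotating 225° by 90° clockwise gives 315° — the wind blows toward the northwest.

315°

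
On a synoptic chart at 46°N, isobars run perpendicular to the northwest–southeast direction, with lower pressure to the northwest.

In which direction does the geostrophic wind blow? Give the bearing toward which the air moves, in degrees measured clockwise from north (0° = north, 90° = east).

The pressure-gradient force points toward the northwest (bearing 315°).
Geostrophic balance: in the Northern Hemisphere the Coriolis force deflects motion to the right, so the geostrophic wind blows 90° to the right of the pressure-gradient force (low pressure on the left).
Rotating 315° by 90° clockwise gives 045° — the wind blows toward the northeast.

045°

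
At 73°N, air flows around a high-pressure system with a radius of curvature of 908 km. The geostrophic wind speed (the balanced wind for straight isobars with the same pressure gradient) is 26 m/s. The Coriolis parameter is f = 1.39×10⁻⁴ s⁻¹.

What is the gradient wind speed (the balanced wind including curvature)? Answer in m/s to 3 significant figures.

Around a high, pressure-gradient force acts outward with centrifugal, so Coriolis balances both:
fV = (1/ρ)|∂P/∂n| + V²/R  →  V² − fR·V + fR·V_g = 0
With fR = 1.39×10⁻⁴ × 908×10³ m = 126 m/s:
V = [fR − √((fR)² − 4 fR V_g)]/2 = [126 − √(126² − 4×126×26)]/2 = 36.6 m/s
Supergeostrophic (V > V_g = 26 m/s), as expected around a high.

36.6 m/s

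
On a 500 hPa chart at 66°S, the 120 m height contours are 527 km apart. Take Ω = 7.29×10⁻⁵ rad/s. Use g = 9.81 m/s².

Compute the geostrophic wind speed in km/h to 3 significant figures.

60.4 km/h

Coriolis parameter at 66°S:
f = 2Ω sin φ = 2 × 7.29×10⁻⁵ × sin 66° = 1.33×10⁻⁴ s⁻¹
Height gradient: |∂Z/∂n| = 120 m / 527000 m = 2.28×10⁻⁴
On a pressure surface, geostrophic balance gives V_g = (g/f)|∂Z/∂n|:
V_g = 9.81 × 2.28×10⁻⁴ / 1.33×10⁻⁴ = 16.8 m/s
Converting: 16.8 m/s × 3.6 = 60.4 km/h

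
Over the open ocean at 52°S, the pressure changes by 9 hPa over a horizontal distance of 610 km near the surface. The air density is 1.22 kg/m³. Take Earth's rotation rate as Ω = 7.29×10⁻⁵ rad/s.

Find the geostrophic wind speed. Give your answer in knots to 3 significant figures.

20.5 knots

Coriolis parameter at 52°S:
f = 2Ω sin φ = 2 × 7.29×10⁻⁵ × sin 52° = 1.15×10⁻⁴ s⁻¹
Pressure gradient: |∂P/∂n| = 900 Pa / 610000 m = 1.48×10⁻³ Pa/m
Geostrophic balance (pressure-gradient force = Coriolis force):
V_g = (1/(fρ)) |∂P/∂n| = 1.48×10⁻³ / (1.15×10⁻⁴ × 1.22) = 10.5 m/s
Converting: 10.5 m/s × 1.944 = 20.5 knots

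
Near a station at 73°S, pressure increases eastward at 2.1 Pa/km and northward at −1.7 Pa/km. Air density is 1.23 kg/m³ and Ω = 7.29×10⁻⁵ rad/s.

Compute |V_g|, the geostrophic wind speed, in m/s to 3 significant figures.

Coriolis parameter at 73°S:
f = 2Ω sin φ = 2 × 7.29×10⁻⁵ × sin 73° = 1.39×10⁻⁴ s⁻¹
In the Southern Hemisphere f is negative: f = −1.39×10⁻⁴ s⁻¹.
Component geostrophic relations (x east, y north):
u_g = −(1/(fρ)) ∂P/∂y,  v_g = (1/(fρ)) ∂P/∂x
u_g = −(−1.7×10⁻³)/(−1.39×10⁻⁴ × 1.23) = −9.91 m/s;  v_g = (2.1×10⁻³)/(−1.39×10⁻⁴ × 1.23) = −12.2 m/s
|V_g| = √(u_g² + v_g²) = 15.8 m/s

15.8 m/s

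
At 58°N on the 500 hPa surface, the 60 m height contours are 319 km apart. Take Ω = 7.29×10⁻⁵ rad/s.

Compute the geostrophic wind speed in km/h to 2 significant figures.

54 km/h

Coriolis parameter at 58°N:
f = 2Ω sin φ = 2 × 7.29×10⁻⁵ × sin 58° = 1.24×10⁻⁴ s⁻¹
Height gradient: |∂Z/∂n| = 60 m / 319000 m = 1.88×10⁻⁴
On a pressure surface, geostrophic balance gives V_g = (g/f)|∂Z/∂n|:
V_g = 9.81 × 1.88×10⁻⁴ / 1.24×10⁻⁴ = 14.9 m/s
Converting: 14.9 m/s × 3.6 = 54 km/h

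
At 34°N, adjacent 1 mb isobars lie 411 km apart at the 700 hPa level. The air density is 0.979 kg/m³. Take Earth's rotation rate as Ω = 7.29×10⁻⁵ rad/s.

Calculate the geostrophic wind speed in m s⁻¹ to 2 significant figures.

3.0 m s⁻¹

Coriolis parameter at 34°N:
f = 2Ω sin φ = 2 × 7.29×10⁻⁵ × sin 34° = 8.15×10⁻⁵ s⁻¹
Pressure gradient: |∂P/∂n| = 100 Pa / 411000 m = 2.43×10⁻⁴ Pa/m
Geostrophic balance (pressure-gradient force = Coriolis force):
V_g = (1/(fρ)) |∂P/∂n| = 2.43×10⁻⁴ / (8.15×10⁻⁵ × 0.979) = 3.05 m/s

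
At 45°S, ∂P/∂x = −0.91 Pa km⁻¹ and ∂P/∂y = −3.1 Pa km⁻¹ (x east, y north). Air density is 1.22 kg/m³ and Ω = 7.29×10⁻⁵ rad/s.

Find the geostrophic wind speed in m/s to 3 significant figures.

25.7 m/s

Coriolis parameter at 45°S:
f = 2Ω sin φ = 2 × 7.29×10⁻⁵ × sin 45° = 1.03×10⁻⁴ s⁻¹
In the Southern Hemisphere f is negative: f = −1.03×10⁻⁴ s⁻¹.
Component geostrophic relations (x east, y north):
u_g = −(1/(fρ)) ∂P/∂y,  v_g = (1/(fρ)) ∂P/∂x
u_g = −(−3.1×10⁻³)/(−1.03×10⁻⁴ × 1.22) = −24.6 m/s;  v_g = (−0.91×10⁻³)/(−1.03×10⁻⁴ × 1.22) = 7.24 m/s
|V_g| = √(u_g² + v_g²) = 25.7 m/s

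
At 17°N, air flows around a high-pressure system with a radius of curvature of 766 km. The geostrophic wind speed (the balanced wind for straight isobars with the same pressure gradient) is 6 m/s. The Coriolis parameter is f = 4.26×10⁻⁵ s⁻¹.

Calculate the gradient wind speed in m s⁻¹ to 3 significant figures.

Around a high, pressure-gradient force acts outward with centrifugal, so Coriolis balances both:
fV = (1/ρ)|∂P/∂n| + V²/R  →  V² − fR·V + fR·V_g = 0
With fR = 4.26×10⁻⁵ × 766×10³ m = 32.6 m/s:
V = [fR − √((fR)² − 4 fR V_g)]/2 = [32.6 − √(32.6² − 4×32.6×6)]/2 = 7.92 m/s
Supergeostrophic (V > V_g = 6 m/s), as expected around a high.

7.92 m s⁻¹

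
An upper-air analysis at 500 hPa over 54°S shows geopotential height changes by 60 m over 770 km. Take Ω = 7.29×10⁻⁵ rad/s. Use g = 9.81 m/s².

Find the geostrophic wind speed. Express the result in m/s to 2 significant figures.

6.5 m/s

Coriolis parameter at 54°S:
f = 2Ω sin φ = 2 × 7.29×10⁻⁵ × sin 54° = 1.18×10⁻⁴ s⁻¹
Height gradient: |∂Z/∂n| = 60 m / 770000 m = 7.79×10⁻⁵
On a pressure surface, geostrophic balance gives V_g = (g/f)|∂Z/∂n|:
V_g = 9.81 × 7.79×10⁻⁵ / 1.18×10⁻⁴ = 6.48 m/s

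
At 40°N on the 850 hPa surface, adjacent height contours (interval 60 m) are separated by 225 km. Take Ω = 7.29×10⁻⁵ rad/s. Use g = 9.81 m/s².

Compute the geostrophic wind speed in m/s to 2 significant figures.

28 m/s

Coriolis parameter at 40°N:
f = 2Ω sin φ = 2 × 7.29×10⁻⁵ × sin 40° = 9.37×10⁻⁵ s⁻¹
Height gradient: |∂Z/∂n| = 60 m / 225000 m = 2.67×10⁻⁴
On a pressure surface, geostrophic balance gives V_g = (g/f)|∂Z/∂n|:
V_g = 9.81 × 2.67×10⁻⁴ / 9.37×10⁻⁵ = 27.9 m/s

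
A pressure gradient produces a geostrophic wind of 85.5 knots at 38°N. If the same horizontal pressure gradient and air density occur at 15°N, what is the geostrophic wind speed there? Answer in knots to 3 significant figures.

203 knots

With the same pressure gradient and density, V_g ∝ 1/f ∝ 1/sin φ.
V₂ = V₁ · sin φ₁ / sin φ₂ = 85.5 × sin 38° / sin 15°
V₂ = 85.5 × 0.6157/0.2588 = 203 knots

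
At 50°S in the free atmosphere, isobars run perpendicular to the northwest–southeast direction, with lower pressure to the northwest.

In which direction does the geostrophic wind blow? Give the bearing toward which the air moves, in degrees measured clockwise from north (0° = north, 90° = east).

The pressure-gradient force points toward the northwest (bearing 315°).
Geostrophic balance: in the Southern Hemisphere the Coriolis force deflects motion to the left, so the geostrophic wind blows 90° to the left of the pressure-gradient force (low pressure on the right).
Rotating 315° by 90° counterclockwise gives 225° — the wind blows toward the southwest.

225°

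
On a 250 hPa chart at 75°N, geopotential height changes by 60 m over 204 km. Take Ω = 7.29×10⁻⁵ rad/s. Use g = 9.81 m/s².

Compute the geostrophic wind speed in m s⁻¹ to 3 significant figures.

Coriolis parameter at 75°N:
f = 2Ω sin φ = 2 × 7.29×10⁻⁵ × sin 75° = 1.41×10⁻⁴ s⁻¹
Height gradient: |∂Z/∂n| = 60 m / 204000 m = 2.94×10⁻⁴
On a pressure surface, geostrophic balance gives V_g = (g/f)|∂Z/∂n|:
V_g = 9.81 × 2.94×10⁻⁴ / 1.41×10⁻⁴ = 20.5 m/s

20.5 m s⁻¹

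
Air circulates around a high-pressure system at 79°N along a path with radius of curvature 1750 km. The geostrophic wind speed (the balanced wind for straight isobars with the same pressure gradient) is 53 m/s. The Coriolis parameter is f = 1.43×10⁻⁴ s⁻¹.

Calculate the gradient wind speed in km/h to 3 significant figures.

Around a high, pressure-gradient force acts outward with centrifugal, so Coriolis balances both:
fV = (1/ρ)|∂P/∂n| + V²/R  →  V² − fR·V + fR·V_g = 0
With fR = 1.43×10⁻⁴ × 1750×10³ m = 250 m/s:
V = [fR − √((fR)² − 4 fR V_g)]/2 = [250 − √(250² − 4×250×53)]/2 = 76.2 m/s
Supergeostrophic (V > V_g = 53 m/s), as expected around a high.
Converting: 76.2 m/s × 3.6 = 274 km/h

274 km/h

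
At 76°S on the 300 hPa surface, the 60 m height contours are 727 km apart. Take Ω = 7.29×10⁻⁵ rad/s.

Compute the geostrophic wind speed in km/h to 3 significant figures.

20.6 km/h

Coriolis parameter at 76°S:
f = 2Ω sin φ = 2 × 7.29×10⁻⁵ × sin 76° = 1.41×10⁻⁴ s⁻¹
Height gradient: |∂Z/∂n| = 60 m / 727000 m = 8.25×10⁻⁵
On a pressure surface, geostrophic balance gives V_g = (g/f)|∂Z/∂n|:
V_g = 9.81 × 8.25×10⁻⁵ / 1.41×10⁻⁴ = 5.72 m/s
Converting: 5.72 m/s × 3.6 = 20.6 km/h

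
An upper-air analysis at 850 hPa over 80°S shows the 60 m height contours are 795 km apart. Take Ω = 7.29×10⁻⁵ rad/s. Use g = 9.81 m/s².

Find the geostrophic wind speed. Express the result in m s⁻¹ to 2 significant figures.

5.2 m s⁻¹

Coriolis parameter at 80°S:
f = 2Ω sin φ = 2 × 7.29×10⁻⁵ × sin 80° = 1.44×10⁻⁴ s⁻¹
Height gradient: |∂Z/∂n| = 60 m / 795000 m = 7.55×10⁻⁵
On a pressure surface, geostrophic balance gives V_g = (g/f)|∂Z/∂n|:
V_g = 9.81 × 7.55×10⁻⁵ / 1.44×10⁻⁴ = 5.16 m/s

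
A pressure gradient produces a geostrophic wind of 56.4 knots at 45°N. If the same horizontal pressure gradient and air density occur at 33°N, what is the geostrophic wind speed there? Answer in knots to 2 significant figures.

73 knots

With the same pressure gradient and density, V_g ∝ 1/f ∝ 1/sin φ.
V₂ = V₁ · sin φ₁ / sin φ₂ = 56.4 × sin 45° / sin 33°
V₂ = 56.4 × 0.7071/0.5446 = 73 knots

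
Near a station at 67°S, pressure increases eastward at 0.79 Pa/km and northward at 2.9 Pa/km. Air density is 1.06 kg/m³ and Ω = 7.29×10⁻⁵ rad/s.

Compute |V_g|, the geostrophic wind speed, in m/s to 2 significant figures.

Coriolis parameter at 67°S:
f = 2Ω sin φ = 2 × 7.29×10⁻⁵ × sin 67° = 1.34×10⁻⁴ s⁻¹
In the Southern Hemisphere f is negative: f = −1.34×10⁻⁴ s⁻¹.
Component geostrophic relations (x east, y north):
u_g = −(1/(fρ)) ∂P/∂y,  v_g = (1/(fρ)) ∂P/∂x
u_g = −(2.9×10⁻³)/(−1.34×10⁻⁴ × 1.06) = 20.4 m/s;  v_g = (0.79×10⁻³)/(−1.34×10⁻⁴ × 1.06) = −5.55 m/s
|V_g| = √(u_g² + v_g²) = 21.1 m/s

21 m/s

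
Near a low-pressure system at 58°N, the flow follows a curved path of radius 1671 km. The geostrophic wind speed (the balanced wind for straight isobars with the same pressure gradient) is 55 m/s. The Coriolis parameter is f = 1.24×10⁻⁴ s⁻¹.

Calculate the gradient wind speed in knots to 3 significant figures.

Around a low, centrifugal force acts outward with Coriolis, so pressure-gradient force balances both:
(1/ρ)|∂P/∂n| = fV + V²/R  →  V² + fR·V − fR·V_g = 0
With fR = 1.24×10⁻⁴ × 1671×10³ m = 207 m/s:
V = [−fR + √((fR)² + 4 fR V_g)]/2 = [−207 + √(207² + 4×207×55)]/2 = 45.2 m/s
Subgeostrophic (V < V_g = 55 m/s), as expected around a low.
Converting: 45.2 m/s × 1.944 = 87.8 knots

87.8 knots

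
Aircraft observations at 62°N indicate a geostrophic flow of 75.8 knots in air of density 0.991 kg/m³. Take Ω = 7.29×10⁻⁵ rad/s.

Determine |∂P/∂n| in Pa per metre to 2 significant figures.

Coriolis parameter at 62°N:
f = 2Ω sin φ = 2 × 7.29×10⁻⁵ × sin 62° = 1.29×10⁻⁴ s⁻¹
Wind speed in SI: 75.8 knots = 39.0 m/s
Geostrophic balance rearranged: |∂P/∂n| = f ρ V_g
|∂P/∂n| = 1.29×10⁻⁴ × 0.991 × 39.0 = 4.97×10⁻³ Pa/m

5.0×10⁻³ Pa/m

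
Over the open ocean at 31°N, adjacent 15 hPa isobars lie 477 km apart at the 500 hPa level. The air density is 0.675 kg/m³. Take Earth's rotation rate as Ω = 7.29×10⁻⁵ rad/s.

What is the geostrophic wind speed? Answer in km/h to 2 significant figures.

Coriolis parameter at 31°N:
f = 2Ω sin φ = 2 × 7.29×10⁻⁵ × sin 31° = 7.51×10⁻⁵ s⁻¹
Pressure gradient: |∂P/∂n| = 1500 Pa / 477000 m = 3.14×10⁻³ Pa/m
Geostrophic balance (pressure-gradient force = Coriolis force):
V_g = (1/(fρ)) |∂P/∂n| = 3.14×10⁻³ / (7.51×10⁻⁵ × 0.675) = 62.0 m/s
Converting: 62.0 m/s × 3.6 = 220 km/h

220 km/h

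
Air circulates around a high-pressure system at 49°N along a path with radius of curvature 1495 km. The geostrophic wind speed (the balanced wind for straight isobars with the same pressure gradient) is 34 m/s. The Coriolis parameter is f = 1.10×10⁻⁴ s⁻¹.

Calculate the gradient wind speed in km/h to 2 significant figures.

Around a high, pressure-gradient force acts outward with centrifugal, so Coriolis balances both:
fV = (1/ρ)|∂P/∂n| + V²/R  →  V² − fR·V + fR·V_g = 0
With fR = 1.10×10⁻⁴ × 1495×10³ m = 164 m/s:
V = [fR − √((fR)² − 4 fR V_g)]/2 = [164 − √(164² − 4×164×34)]/2 = 48 m/s
Supergeostrophic (V > V_g = 34 m/s), as expected around a high.
Converting: 48 m/s × 3.6 = 170 km/h

170 km/h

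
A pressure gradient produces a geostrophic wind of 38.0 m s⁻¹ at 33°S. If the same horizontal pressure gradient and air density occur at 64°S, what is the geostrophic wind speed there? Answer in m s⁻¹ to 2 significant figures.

23 m s⁻¹

With the same pressure gradient and density, V_g ∝ 1/f ∝ 1/sin φ.
V₂ = V₁ · sin φ₁ / sin φ₂ = 38.0 × sin 33° / sin 64°
V₂ = 38.0 × 0.5446/0.8988 = 23 m s⁻¹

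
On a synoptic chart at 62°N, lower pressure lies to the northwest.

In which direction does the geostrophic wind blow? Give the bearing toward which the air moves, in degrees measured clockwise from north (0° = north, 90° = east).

The pressure-gradient force points toward the northwest (bearing 315°).
Geostrophic balance: in the Northern Hemisphere the Coriolis force deflects motion to the right, so the geostrophic wind blows 90° to the right of the pressure-gradient force (low pressure on the left).
Rotating 315° by 90° clockwise gives 045° — the wind blows toward the northeast.

045°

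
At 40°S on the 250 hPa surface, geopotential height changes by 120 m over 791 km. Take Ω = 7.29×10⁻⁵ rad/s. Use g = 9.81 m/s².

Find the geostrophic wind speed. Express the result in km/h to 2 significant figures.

57 km/h

Coriolis parameter at 40°S:
f = 2Ω sin φ = 2 × 7.29×10⁻⁵ × sin 40° = 9.37×10⁻⁵ s⁻¹
Height gradient: |∂Z/∂n| = 120 m / 791000 m = 1.52×10⁻⁴
On a pressure surface, geostrophic balance gives V_g = (g/f)|∂Z/∂n|:
V_g = 9.81 × 1.52×10⁻⁴ / 9.37×10⁻⁵ = 15.9 m/s
Converting: 15.9 m/s × 3.6 = 57 km/h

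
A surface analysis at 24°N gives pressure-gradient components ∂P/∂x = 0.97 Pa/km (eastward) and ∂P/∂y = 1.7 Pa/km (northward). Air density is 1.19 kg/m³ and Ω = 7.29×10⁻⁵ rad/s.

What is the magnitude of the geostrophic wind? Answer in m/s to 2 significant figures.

28 m/s

Coriolis parameter at 24°N:
f = 2Ω sin φ = 2 × 7.29×10⁻⁵ × sin 24° = 5.93×10⁻⁵ s⁻¹
Component geostrophic relations (x east, y north):
u_g = −(1/(fρ)) ∂P/∂y,  v_g = (1/(fρ)) ∂P/∂x
u_g = −(1.7×10⁻³)/(5.93×10⁻⁵ × 1.19) = −24.1 m/s;  v_g = (0.97×10⁻³)/(5.93×10⁻⁵ × 1.19) = 13.7 m/s
|V_g| = √(u_g² + v_g²) = 27.7 m/s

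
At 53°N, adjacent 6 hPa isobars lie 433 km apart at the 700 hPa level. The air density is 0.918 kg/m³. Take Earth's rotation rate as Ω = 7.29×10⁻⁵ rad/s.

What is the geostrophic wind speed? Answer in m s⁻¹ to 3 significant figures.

Coriolis parameter at 53°N:
f = 2Ω sin φ = 2 × 7.29×10⁻⁵ × sin 53° = 1.16×10⁻⁴ s⁻¹
Pressure gradient: |∂P/∂n| = 600 Pa / 433000 m = 1.39×10⁻³ Pa/m
Geostrophic balance (pressure-gradient force = Coriolis force):
V_g = (1/(fρ)) |∂P/∂n| = 1.39×10⁻³ / (1.16×10⁻⁴ × 0.918) = 13.0 m/s

13.0 m s⁻¹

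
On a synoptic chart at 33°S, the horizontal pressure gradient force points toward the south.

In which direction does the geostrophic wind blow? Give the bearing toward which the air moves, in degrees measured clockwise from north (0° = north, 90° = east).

090°

The pressure-gradient force points toward the south (bearing 180°).
Geostrophic balance: in the Southern Hemisphere the Coriolis force deflects motion to the left, so the geostrophic wind blows 90° to the left of the pressure-gradient force (low pressure on the right).
Rotating 180° by 90° counterclockwise gives 090° — the wind blows toward the east.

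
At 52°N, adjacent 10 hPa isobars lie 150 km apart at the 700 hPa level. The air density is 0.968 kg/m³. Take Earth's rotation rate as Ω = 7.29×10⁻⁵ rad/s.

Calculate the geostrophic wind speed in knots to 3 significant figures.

Coriolis parameter at 52°N:
f = 2Ω sin φ = 2 × 7.29×10⁻⁵ × sin 52° = 1.15×10⁻⁴ s⁻¹
Pressure gradient: |∂P/∂n| = 1000 Pa / 150000 m = 6.67×10⁻³ Pa/m
Geostrophic balance (pressure-gradient force = Coriolis force):
V_g = (1/(fρ)) |∂P/∂n| = 6.67×10⁻³ / (1.15×10⁻⁴ × 0.968) = 59.9 m/s
Converting: 59.9 m/s × 1.944 = 117 knots

117 knots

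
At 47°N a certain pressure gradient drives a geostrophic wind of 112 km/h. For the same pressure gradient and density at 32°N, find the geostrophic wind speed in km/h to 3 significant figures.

155 km/h

With the same pressure gradient and density, V_g ∝ 1/f ∝ 1/sin φ.
V₂ = V₁ · sin φ₁ / sin φ₂ = 112 × sin 47° / sin 32°
V₂ = 112 × 0.7314/0.5299 = 155 km/h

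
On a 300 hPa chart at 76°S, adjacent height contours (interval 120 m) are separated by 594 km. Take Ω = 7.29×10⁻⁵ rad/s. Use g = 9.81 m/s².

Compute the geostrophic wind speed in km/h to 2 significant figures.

50 km/h

Coriolis parameter at 76°S:
f = 2Ω sin φ = 2 × 7.29×10⁻⁵ × sin 76° = 1.41×10⁻⁴ s⁻¹
Height gradient: |∂Z/∂n| = 120 m / 594000 m = 2.02×10⁻⁴
On a pressure surface, geostrophic balance gives V_g = (g/f)|∂Z/∂n|:
V_g = 9.81 × 2.02×10⁻⁴ / 1.41×10⁻⁴ = 14.0 m/s
Converting: 14.0 m/s × 3.6 = 50 km/h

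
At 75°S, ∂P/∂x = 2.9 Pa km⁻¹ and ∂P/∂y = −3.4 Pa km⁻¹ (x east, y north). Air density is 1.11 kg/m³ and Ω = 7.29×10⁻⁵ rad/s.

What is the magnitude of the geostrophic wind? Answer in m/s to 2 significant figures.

29 m/s

Coriolis parameter at 75°S:
f = 2Ω sin φ = 2 × 7.29×10⁻⁵ × sin 75° = 1.41×10⁻⁴ s⁻¹
In the Southern Hemisphere f is negative: f = −1.41×10⁻⁴ s⁻¹.
Component geostrophic relations (x east, y north):
u_g = −(1/(fρ)) ∂P/∂y,  v_g = (1/(fρ)) ∂P/∂x
u_g = −(−3.4×10⁻³)/(−1.41×10⁻⁴ × 1.11) = −21.7 m/s;  v_g = (2.9×10⁻³)/(−1.41×10⁻⁴ × 1.11) = −18.6 m/s
|V_g| = √(u_g² + v_g²) = 28.6 m/s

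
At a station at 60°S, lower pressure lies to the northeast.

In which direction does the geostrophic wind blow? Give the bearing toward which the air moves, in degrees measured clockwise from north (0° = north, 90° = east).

The pressure-gradient force points toward the northeast (bearing 045°).
Geostrophic balance: in the Southern Hemisphere the Coriolis force deflects motion to the left, so the geostrophic wind blows 90° to the left of the pressure-gradient force (low pressure on the right).
Rotating 045° by 90° counterclockwise gives 315° — the wind blows toward the northwest.

315°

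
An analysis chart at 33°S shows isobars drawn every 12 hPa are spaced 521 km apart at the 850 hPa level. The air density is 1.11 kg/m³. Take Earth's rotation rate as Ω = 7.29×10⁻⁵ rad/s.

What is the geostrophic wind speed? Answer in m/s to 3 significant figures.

26.1 m/s

Coriolis parameter at 33°S:
f = 2Ω sin φ = 2 × 7.29×10⁻⁵ × sin 33° = 7.94×10⁻⁵ s⁻¹
Pressure gradient: |∂P/∂n| = 1200 Pa / 521000 m = 2.30×10⁻³ Pa/m
Geostrophic balance (pressure-gradient force = Coriolis force):
V_g = (1/(fρ)) |∂P/∂n| = 2.30×10⁻³ / (7.94×10⁻⁵ × 1.11) = 26.1 m/s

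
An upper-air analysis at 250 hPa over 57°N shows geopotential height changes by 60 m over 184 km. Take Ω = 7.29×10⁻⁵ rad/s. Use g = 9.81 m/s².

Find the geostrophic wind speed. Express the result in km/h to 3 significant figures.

Coriolis parameter at 57°N:
f = 2Ω sin φ = 2 × 7.29×10⁻⁵ × sin 57° = 1.22×10⁻⁴ s⁻¹
Height gradient: |∂Z/∂n| = 60 m / 184000 m = 3.26×10⁻⁴
On a pressure surface, geostrophic balance gives V_g = (g/f)|∂Z/∂n|:
V_g = 9.81 × 3.26×10⁻⁴ / 1.22×10⁻⁴ = 26.2 m/s
Converting: 26.2 m/s × 3.6 = 94.2 km/h

94.2 km/h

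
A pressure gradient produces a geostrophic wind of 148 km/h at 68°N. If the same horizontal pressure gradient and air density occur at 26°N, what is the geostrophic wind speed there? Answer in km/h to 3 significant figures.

313 km/h

With the same pressure gradient and density, V_g ∝ 1/f ∝ 1/sin φ.
V₂ = V₁ · sin φ₁ / sin φ₂ = 148 × sin 68° / sin 26°
V₂ = 148 × 0.9272/0.4384 = 313 km/h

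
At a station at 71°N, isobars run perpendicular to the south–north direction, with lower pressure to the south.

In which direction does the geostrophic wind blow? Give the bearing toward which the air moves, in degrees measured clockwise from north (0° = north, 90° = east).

270°

The pressure-gradient force points toward the south (bearing 180°).
Geostrophic balance: in the Northern Hemisphere the Coriolis force deflects motion to the right, so the geostrophic wind blows 90° to the right of the pressure-gradient force (low pressure on the left).
Rotating 180° by 90° clockwise gives 270° — the wind blows toward the west.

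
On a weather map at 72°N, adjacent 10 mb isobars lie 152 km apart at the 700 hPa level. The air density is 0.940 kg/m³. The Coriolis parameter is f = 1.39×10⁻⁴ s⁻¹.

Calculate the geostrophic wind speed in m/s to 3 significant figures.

50.4 m/s

Pressure gradient: |∂P/∂n| = 1000 Pa / 152000 m = 6.58×10⁻³ Pa/m
Geostrophic balance (pressure-gradient force = Coriolis force):
V_g = (1/(fρ)) |∂P/∂n| = 6.58×10⁻³ / (1.39×10⁻⁴ × 0.940) = 50.4 m/s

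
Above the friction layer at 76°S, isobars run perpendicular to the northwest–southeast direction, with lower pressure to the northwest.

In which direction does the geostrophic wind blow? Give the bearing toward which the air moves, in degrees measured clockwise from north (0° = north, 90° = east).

The pressure-gradient force points toward the northwest (bearing 315°).
Geostrophic balance: in the Southern Hemisphere the Coriolis force deflects motion to the left, so the geostrophic wind blows 90° to the left of the pressure-gradient force (low pressure on the right).
Rotating 315° by 90° counterclockwise gives 225° — the wind blows toward the southwest.

225°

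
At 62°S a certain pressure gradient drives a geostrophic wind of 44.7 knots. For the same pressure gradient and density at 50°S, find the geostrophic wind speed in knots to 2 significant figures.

With the same pressure gradient and density, V_g ∝ 1/f ∝ 1/sin φ.
V₂ = V₁ · sin φ₁ / sin φ₂ = 44.7 × sin 62° / sin 50°
V₂ = 44.7 × 0.8829/0.7660 = 52 knots

52 knots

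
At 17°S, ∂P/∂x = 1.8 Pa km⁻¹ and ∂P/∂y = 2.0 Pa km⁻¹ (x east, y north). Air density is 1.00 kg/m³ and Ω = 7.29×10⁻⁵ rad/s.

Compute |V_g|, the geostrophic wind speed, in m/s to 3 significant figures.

63.1 m/s

Coriolis parameter at 17°S:
f = 2Ω sin φ = 2 × 7.29×10⁻⁵ × sin 17° = 4.26×10⁻⁵ s⁻¹
In the Southern Hemisphere f is negative: f = −4.26×10⁻⁵ s⁻¹.
Component geostrophic relations (x east, y north):
u_g = −(1/(fρ)) ∂P/∂y,  v_g = (1/(fρ)) ∂P/∂x
u_g = −(2.0×10⁻³)/(−4.26×10⁻⁵ × 1.00) = 46.9 m/s;  v_g = (1.8×10⁻³)/(−4.26×10⁻⁵ × 1.00) = −42.2 m/s
|V_g| = √(u_g² + v_g²) = 63.1 m/s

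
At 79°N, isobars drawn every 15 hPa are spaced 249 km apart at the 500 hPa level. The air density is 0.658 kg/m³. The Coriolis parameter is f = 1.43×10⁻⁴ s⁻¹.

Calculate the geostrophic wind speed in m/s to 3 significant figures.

64.0 m/s

Pressure gradient: |∂P/∂n| = 1500 Pa / 249000 m = 6.02×10⁻³ Pa/m
Geostrophic balance (pressure-gradient force = Coriolis force):
V_g = (1/(fρ)) |∂P/∂n| = 6.02×10⁻³ / (1.43×10⁻⁴ × 0.658) = 64.0 m/s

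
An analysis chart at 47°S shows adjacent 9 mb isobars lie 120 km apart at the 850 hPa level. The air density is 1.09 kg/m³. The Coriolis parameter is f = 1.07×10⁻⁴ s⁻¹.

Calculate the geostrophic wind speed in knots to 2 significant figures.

130 knots

Pressure gradient: |∂P/∂n| = 900 Pa / 120000 m = 7.50×10⁻³ Pa/m
Geostrophic balance (pressure-gradient force = Coriolis force):
V_g = (1/(fρ)) |∂P/∂n| = 7.50×10⁻³ / (1.07×10⁻⁴ × 1.09) = 64.3 m/s
Converting: 64.3 m/s × 1.944 = 130 knots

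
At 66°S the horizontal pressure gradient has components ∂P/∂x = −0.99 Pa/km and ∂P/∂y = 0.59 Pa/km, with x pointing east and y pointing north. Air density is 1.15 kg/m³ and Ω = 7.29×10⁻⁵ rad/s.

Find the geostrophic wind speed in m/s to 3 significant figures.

7.52 m/s

Coriolis parameter at 66°S:
f = 2Ω sin φ = 2 × 7.29×10⁻⁵ × sin 66° = 1.33×10⁻⁴ s⁻¹
In the Southern Hemisphere f is negative: f = −1.33×10⁻⁴ s⁻¹.
Component geostrophic relations (x east, y north):
u_g = −(1/(fρ)) ∂P/∂y,  v_g = (1/(fρ)) ∂P/∂x
u_g = −(0.59×10⁻³)/(−1.33×10⁻⁴ × 1.15) = 3.85 m/s;  v_g = (−0.99×10⁻³)/(−1.33×10⁻⁴ × 1.15) = 6.46 m/s
|V_g| = √(u_g² + v_g²) = 7.52 m/s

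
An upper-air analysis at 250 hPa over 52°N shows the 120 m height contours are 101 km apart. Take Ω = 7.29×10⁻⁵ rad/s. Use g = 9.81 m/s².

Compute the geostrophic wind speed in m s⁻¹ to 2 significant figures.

Coriolis parameter at 52°N:
f = 2Ω sin φ = 2 × 7.29×10⁻⁵ × sin 52° = 1.15×10⁻⁴ s⁻¹
Height gradient: |∂Z/∂n| = 120 m / 101000 m = 1.19×10⁻³
On a pressure surface, geostrophic balance gives V_g = (g/f)|∂Z/∂n|:
V_g = 9.81 × 1.19×10⁻³ / 1.15×10⁻⁴ = 101 m/s

100 m s⁻¹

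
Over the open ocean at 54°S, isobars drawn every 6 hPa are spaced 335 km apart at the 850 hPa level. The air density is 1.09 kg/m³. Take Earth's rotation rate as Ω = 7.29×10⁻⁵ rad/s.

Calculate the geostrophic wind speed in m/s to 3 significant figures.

Coriolis parameter at 54°S:
f = 2Ω sin φ = 2 × 7.29×10⁻⁵ × sin 54° = 1.18×10⁻⁴ s⁻¹
Pressure gradient: |∂P/∂n| = 600 Pa / 335000 m = 1.79×10⁻³ Pa/m
Geostrophic balance (pressure-gradient force = Coriolis force):
V_g = (1/(fρ)) |∂P/∂n| = 1.79×10⁻³ / (1.18×10⁻⁴ × 1.09) = 13.9 m/s

13.9 m/s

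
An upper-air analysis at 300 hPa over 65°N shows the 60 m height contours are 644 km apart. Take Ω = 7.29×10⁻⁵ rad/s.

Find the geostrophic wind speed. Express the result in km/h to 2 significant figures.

Coriolis parameter at 65°N:
f = 2Ω sin φ = 2 × 7.29×10⁻⁵ × sin 65° = 1.32×10⁻⁴ s⁻¹
Height gradient: |∂Z/∂n| = 60 m / 644000 m = 9.32×10⁻⁵
On a pressure surface, geostrophic balance gives V_g = (g/f)|∂Z/∂n|:
V_g = 9.81 × 9.32×10⁻⁵ / 1.32×10⁻⁴ = 6.92 m/s
Converting: 6.92 m/s × 3.6 = 25 km/h

25 km/h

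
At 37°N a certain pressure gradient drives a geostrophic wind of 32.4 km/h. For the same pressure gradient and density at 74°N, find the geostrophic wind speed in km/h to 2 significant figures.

With the same pressure gradient and density, V_g ∝ 1/f ∝ 1/sin φ.
V₂ = V₁ · sin φ₁ / sin φ₂ = 32.4 × sin 37° / sin 74°
V₂ = 32.4 × 0.6018/0.9613 = 20 km/h

20 km/h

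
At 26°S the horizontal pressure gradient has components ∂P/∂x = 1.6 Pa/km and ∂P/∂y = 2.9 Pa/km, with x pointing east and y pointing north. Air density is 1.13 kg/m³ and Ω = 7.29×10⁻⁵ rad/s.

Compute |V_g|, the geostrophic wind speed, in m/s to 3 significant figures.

45.9 m/s

Coriolis parameter at 26°S:
f = 2Ω sin φ = 2 × 7.29×10⁻⁵ × sin 26° = 6.39×10⁻⁵ s⁻¹
In the Southern Hemisphere f is negative: f = −6.39×10⁻⁵ s⁻¹.
Component geostrophic relations (x east, y north):
u_g = −(1/(fρ)) ∂P/∂y,  v_g = (1/(fρ)) ∂P/∂x
u_g = −(2.9×10⁻³)/(−6.39×10⁻⁵ × 1.13) = 40.2 m/s;  v_g = (1.6×10⁻³)/(−6.39×10⁻⁵ × 1.13) = −22.2 m/s
|V_g| = √(u_g² + v_g²) = 45.9 m/s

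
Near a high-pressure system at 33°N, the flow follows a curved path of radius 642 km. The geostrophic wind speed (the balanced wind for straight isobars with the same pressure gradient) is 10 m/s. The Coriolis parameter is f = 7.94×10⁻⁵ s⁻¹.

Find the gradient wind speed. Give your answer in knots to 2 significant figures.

27 knots

Around a high, pressure-gradient force acts outward with centrifugal, so Coriolis balances both:
fV = (1/ρ)|∂P/∂n| + V²/R  →  V² − fR·V + fR·V_g = 0
With fR = 7.94×10⁻⁵ × 642×10³ m = 51.0 m/s:
V = [fR − √((fR)² − 4 fR V_g)]/2 = [51.0 − √(51.0² − 4×51.0×10)]/2 = 13.7 m/s
Supergeostrophic (V > V_g = 10 m/s), as expected around a high.
Converting: 13.7 m/s × 1.944 = 27 knots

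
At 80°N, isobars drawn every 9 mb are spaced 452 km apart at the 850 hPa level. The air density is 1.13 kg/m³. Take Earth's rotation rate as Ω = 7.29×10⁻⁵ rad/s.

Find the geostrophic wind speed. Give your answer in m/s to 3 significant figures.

12.3 m/s

Coriolis parameter at 80°N:
f = 2Ω sin φ = 2 × 7.29×10⁻⁵ × sin 80° = 1.44×10⁻⁴ s⁻¹
Pressure gradient: |∂P/∂n| = 900 Pa / 452000 m = 1.99×10⁻³ Pa/m
Geostrophic balance (pressure-gradient force = Coriolis force):
V_g = (1/(fρ)) |∂P/∂n| = 1.99×10⁻³ / (1.44×10⁻⁴ × 1.13) = 12.3 m/s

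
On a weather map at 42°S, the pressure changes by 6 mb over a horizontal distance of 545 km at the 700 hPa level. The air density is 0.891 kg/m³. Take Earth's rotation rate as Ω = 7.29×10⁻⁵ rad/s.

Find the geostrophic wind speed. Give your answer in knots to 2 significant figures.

Coriolis parameter at 42°S:
f = 2Ω sin φ = 2 × 7.29×10⁻⁵ × sin 42° = 9.76×10⁻⁵ s⁻¹
Pressure gradient: |∂P/∂n| = 600 Pa / 545000 m = 1.10×10⁻³ Pa/m
Geostrophic balance (pressure-gradient force = Coriolis force):
V_g = (1/(fρ)) |∂P/∂n| = 1.10×10⁻³ / (9.76×10⁻⁵ × 0.891) = 12.7 m/s
Converting: 12.7 m/s × 1.944 = 25 knots

25 knots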